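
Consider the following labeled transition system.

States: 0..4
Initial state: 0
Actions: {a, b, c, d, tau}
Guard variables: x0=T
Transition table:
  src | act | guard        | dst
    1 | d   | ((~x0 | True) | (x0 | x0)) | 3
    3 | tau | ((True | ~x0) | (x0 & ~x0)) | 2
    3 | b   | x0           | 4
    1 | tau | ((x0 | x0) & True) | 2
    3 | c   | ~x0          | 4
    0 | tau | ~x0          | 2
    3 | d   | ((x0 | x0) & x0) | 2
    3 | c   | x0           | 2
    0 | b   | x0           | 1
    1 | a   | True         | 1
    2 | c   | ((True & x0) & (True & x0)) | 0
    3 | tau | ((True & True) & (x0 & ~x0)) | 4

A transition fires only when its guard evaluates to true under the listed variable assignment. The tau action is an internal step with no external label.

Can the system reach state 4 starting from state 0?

Answer: REACHABLE

Analysis:
After dropping false guards: 9 live edges.
Layer 0: {0}
Layer 1: {1}  now seen {0,1}
Layer 2: {2,3}  now seen {0,1,2,3}
Layer 3: {4}  now seen {0,1,2,3,4}
Reachable = {0,1,2,3,4}
witness 4: b·d·b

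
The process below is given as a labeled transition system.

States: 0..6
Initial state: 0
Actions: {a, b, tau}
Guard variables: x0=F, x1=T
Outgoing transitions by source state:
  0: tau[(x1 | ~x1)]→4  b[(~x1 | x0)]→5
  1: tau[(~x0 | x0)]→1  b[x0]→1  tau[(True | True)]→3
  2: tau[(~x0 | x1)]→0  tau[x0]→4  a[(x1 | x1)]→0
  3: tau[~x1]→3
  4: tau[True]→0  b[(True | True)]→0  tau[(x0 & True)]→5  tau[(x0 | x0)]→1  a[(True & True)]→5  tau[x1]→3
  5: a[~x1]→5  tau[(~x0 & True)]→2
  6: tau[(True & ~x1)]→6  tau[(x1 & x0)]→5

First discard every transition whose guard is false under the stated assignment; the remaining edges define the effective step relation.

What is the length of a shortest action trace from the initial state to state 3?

Answer: 2

Analysis:
Layered search for 3:
  Layer 0: {0}
  Layer 1: {4}
  Layer 2: {3,5}
3 enters at depth 2; path tau·tau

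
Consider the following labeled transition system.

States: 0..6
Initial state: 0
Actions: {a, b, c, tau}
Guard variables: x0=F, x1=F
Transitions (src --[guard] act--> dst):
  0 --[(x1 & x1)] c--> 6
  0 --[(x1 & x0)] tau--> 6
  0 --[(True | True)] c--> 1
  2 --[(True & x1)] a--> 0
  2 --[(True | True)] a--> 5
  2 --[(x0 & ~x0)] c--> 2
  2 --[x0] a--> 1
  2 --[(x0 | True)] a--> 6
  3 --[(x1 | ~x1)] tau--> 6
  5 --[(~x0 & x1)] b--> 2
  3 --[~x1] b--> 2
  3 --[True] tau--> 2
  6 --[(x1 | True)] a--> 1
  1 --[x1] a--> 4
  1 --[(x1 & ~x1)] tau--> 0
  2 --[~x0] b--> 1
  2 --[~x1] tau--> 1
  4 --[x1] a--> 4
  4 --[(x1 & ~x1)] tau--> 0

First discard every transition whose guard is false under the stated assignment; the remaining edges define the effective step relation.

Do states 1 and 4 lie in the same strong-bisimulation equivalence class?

Answer: BISIMILAR

Analysis:
Bisimulation quotient by refinement:
  π0 = {{0,1,2,3,4,5,6}}
  π1 = {{0},{1,4,5},{2},{3},{6}}
stable after 2 split(s): 5 block(s)
[1]={1,4,5}  [4]={1,4,5}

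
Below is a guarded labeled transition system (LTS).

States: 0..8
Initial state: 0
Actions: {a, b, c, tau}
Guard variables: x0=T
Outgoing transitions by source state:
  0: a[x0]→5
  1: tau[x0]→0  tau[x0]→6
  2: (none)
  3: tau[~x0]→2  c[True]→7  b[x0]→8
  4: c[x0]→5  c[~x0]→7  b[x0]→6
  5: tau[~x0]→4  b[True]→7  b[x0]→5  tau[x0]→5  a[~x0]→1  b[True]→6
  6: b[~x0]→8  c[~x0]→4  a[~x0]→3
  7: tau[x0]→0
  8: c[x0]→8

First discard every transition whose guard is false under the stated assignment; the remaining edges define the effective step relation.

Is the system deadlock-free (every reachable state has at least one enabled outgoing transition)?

Answer: DEADLOCK at state 6

Trace:
R = {0,5,6,7}
  0: a→5  [1 exit(s)]
  5: b→5  b→6  b→7  tau→5  [4 exit(s)]
  6: ∅  [STUCK]
  7: tau→0  [1 exit(s)]
Path to 6: a·b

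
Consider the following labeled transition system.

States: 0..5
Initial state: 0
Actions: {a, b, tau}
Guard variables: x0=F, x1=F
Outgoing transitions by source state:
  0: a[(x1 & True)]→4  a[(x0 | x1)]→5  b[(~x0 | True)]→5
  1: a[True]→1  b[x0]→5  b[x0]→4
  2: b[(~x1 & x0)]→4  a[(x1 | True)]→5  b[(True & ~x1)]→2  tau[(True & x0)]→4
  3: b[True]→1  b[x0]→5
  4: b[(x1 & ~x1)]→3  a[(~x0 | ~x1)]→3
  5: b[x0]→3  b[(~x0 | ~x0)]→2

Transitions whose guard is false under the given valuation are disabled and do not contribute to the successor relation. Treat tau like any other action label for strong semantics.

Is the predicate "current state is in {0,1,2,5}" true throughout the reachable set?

Safe = {0,1,2,5}
Reach set: {0,2,5}
  0: ✓
  2: ✓
  5: ✓

Answer: INVARIANT HOLDS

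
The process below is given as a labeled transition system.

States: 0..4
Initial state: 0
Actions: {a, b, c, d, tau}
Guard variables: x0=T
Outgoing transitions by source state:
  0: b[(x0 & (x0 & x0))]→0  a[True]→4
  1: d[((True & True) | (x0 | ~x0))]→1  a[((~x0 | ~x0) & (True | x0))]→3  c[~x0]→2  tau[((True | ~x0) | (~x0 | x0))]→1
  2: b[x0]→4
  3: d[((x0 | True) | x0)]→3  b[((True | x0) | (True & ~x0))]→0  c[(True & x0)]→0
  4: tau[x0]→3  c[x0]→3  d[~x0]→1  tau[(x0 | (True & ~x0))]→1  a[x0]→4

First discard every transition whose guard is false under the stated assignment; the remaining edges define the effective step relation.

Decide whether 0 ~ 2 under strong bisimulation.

Refine partition for ~:
  round 0: {{0,1,2,3,4}}
  round 1: {{0},{1},{2},{3},{4}}
5 equivalence class(es) (converged in 2)
0∈{0}, 2∈{2}

Answer: NOT BISIMILAR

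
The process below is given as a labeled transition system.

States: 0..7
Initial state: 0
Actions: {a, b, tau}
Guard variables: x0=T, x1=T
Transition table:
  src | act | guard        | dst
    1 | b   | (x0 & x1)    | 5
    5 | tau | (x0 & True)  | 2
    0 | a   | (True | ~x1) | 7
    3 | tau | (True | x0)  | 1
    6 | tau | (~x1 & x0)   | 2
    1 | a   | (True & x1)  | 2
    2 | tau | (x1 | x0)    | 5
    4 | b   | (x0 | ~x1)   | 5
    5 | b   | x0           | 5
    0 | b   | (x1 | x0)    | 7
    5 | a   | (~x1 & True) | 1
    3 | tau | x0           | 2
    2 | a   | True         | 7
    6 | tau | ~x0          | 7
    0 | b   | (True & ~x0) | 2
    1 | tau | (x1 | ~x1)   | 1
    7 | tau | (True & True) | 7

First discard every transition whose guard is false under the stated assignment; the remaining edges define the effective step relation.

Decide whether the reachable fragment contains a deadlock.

Reachable = {0,7}
  0: a→7  b→7  [deg 2]
  7: tau→7  [deg 1]

Answer: DEADLOCK-FREE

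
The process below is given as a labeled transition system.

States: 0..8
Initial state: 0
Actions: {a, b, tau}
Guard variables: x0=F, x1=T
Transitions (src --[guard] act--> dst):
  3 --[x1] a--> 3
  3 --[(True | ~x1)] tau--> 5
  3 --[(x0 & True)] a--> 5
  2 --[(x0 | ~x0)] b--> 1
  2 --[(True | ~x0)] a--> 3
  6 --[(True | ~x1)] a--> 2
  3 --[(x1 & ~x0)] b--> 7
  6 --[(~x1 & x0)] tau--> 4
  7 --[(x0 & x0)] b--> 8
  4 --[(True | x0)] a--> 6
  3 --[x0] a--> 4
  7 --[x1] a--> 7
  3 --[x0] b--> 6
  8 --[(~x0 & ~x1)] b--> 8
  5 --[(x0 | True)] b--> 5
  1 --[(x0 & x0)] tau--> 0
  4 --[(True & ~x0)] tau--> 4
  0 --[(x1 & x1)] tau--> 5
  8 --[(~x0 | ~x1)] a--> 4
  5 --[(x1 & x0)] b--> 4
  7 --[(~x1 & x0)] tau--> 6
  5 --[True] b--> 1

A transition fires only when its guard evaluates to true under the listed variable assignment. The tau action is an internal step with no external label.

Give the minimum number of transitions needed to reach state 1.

Answer: 2

Trace:
Layered search for 1:
  Layer 0: {0}
  Layer 1: {5}
  Layer 2: {1}
1 enters at depth 2; path tau·b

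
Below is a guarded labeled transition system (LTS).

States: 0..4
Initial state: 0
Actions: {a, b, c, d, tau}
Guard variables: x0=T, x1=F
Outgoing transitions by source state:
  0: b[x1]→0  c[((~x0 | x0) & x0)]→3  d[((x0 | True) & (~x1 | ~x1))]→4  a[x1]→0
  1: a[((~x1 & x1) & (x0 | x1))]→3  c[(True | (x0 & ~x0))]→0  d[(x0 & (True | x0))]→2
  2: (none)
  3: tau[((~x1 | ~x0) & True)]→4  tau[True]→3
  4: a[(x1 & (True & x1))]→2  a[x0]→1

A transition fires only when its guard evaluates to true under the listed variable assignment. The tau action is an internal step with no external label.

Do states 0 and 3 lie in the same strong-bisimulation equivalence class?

Bisimulation quotient by refinement:
  π0 = {{0,1,2,3,4}}
  π1 = {{0,1},{2},{3},{4}}
  π2 = {{0},{1},{2},{3},{4}}
stable after 3 split(s): 5 block(s)
class of 0: {0}; class of 3: {3}

Answer: NOT BISIMILAR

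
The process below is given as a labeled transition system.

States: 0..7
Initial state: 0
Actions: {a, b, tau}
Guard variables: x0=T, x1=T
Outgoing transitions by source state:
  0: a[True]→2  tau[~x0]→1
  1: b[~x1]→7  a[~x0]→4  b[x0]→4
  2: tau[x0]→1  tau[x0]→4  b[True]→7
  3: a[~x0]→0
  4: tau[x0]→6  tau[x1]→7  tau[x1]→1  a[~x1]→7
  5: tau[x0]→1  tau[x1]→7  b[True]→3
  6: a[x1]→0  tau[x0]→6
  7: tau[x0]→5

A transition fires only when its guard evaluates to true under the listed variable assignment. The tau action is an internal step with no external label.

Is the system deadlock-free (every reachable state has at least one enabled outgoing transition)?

Answer: DEADLOCK at state 3

Analysis:
Reach set: {0,1,2,3,4,5,6,7}
  0: a→2  [1 out]
  1: b→4  [1 out]
  2: b→7  tau→1  tau→4  [3 out]
  3: ∅  [STUCK]
  4: tau→1  tau→6  tau→7  [3 out]
  5: b→3  tau→1  tau→7  [3 out]
  6: a→0  tau→6  [2 out]
  7: tau→5  [1 out]
Path to 3: a·b·tau·b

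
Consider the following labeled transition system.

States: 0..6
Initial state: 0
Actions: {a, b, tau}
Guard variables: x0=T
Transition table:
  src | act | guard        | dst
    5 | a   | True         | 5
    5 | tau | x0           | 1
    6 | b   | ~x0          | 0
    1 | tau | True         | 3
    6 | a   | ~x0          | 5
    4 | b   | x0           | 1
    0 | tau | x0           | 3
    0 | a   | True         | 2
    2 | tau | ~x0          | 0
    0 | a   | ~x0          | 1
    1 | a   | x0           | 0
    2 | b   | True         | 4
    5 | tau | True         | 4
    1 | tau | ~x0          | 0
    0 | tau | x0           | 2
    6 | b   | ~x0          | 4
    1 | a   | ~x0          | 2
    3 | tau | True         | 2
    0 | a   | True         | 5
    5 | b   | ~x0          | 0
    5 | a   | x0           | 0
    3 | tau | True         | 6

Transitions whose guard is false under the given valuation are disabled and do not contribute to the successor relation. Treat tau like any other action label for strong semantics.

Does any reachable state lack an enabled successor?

Answer: DEADLOCK at state 6

Trace:
R = {0,1,2,3,4,5,6}
  0: a→2  a→5  tau→2  tau→3  [4 exit(s)]
  1: a→0  tau→3  [2 exit(s)]
  2: b→4  [1 exit(s)]
  3: tau→2  tau→6  [2 exit(s)]
  4: b→1  [1 exit(s)]
  5: a→0  a→5  tau→1  tau→4  [4 exit(s)]
  6: ∅  [deadlock]
trace reaching 6: tau·tau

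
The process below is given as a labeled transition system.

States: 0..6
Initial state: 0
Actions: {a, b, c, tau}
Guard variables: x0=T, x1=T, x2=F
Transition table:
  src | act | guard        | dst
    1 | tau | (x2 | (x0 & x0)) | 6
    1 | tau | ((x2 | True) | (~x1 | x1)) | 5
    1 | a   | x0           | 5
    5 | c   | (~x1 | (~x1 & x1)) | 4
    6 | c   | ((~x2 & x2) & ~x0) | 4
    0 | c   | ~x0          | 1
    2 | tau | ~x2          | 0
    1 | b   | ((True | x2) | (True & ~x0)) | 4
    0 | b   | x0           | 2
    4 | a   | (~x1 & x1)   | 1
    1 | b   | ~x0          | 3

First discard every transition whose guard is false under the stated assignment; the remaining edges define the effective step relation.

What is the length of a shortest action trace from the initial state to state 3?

Layered search for 3:
  depth 0: {0}
  depth 1: {2}
3 never appears.

Answer: UNREACHABLE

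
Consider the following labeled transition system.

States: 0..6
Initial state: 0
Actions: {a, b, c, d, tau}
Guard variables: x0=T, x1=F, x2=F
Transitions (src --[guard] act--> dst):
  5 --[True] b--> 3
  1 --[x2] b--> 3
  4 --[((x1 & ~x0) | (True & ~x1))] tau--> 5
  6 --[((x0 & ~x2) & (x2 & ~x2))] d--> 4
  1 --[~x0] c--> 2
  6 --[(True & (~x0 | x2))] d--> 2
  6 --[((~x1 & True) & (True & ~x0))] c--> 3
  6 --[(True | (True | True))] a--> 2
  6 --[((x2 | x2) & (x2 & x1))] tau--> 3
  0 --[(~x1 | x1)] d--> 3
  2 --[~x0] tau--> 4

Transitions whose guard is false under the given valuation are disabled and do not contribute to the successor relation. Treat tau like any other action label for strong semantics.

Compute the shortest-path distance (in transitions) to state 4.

Answer: UNREACHABLE

Analysis:
Breadth-first toward 4:
  Layer 0: {0}
  Layer 1: {3}
4 never appears.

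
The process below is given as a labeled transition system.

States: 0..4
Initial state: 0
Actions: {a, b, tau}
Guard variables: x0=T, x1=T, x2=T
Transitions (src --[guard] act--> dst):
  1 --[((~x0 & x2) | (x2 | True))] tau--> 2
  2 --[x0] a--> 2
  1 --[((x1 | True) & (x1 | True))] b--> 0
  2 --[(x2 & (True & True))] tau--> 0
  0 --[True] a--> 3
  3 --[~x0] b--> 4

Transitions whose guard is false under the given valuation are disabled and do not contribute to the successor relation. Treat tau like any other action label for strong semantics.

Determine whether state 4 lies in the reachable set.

5 transition(s) survive guard evaluation.
Layer 0: {0}
Layer 1: {3}  now seen {0,3}
R = {0,3}

Answer: UNREACHABLE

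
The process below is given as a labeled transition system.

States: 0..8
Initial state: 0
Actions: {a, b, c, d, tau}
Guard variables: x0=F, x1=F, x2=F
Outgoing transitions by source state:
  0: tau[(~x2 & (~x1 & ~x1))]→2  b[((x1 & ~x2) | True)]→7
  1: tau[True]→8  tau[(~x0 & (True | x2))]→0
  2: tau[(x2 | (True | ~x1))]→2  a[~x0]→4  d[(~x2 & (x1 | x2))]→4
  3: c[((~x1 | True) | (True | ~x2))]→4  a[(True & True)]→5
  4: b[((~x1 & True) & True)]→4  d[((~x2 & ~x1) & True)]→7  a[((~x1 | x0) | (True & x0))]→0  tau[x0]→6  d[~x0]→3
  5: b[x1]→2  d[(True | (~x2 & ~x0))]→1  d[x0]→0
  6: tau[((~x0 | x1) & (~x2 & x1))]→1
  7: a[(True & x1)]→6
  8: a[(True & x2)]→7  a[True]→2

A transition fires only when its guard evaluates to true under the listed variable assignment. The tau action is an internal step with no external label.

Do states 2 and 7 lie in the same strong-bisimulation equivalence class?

Answer: NOT BISIMILAR

Working:
Compute ~ classes (split until stable):
  P[0] = {{0,1,2,3,4,5,6,7,8}}
  P[1] = {{0},{1},{2},{3},{4},{5},{6,7},{8}}
Fixed point at round 2; 8 class(es).
class of 2: {2}; class of 7: {6,7}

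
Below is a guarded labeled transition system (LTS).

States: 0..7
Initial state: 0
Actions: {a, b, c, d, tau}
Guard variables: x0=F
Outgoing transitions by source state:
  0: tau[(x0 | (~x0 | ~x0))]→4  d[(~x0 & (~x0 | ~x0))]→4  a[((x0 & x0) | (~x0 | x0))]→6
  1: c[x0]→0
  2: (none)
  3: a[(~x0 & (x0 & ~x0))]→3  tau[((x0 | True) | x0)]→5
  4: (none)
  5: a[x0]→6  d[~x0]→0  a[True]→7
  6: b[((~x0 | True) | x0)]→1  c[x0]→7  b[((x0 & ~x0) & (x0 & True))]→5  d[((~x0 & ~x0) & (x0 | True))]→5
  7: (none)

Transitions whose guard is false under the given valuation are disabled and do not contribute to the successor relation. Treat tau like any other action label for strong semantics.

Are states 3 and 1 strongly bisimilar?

Answer: NOT BISIMILAR

Analysis:
Refine partition for ~:
  P[0] = {{0,1,2,3,4,5,6,7}}
  P[1] = {{0},{1,2,4,7},{3},{5},{6}}
5 equivalence class(es) (converged in 2)
3∈{3}, 1∈{1,2,4,7}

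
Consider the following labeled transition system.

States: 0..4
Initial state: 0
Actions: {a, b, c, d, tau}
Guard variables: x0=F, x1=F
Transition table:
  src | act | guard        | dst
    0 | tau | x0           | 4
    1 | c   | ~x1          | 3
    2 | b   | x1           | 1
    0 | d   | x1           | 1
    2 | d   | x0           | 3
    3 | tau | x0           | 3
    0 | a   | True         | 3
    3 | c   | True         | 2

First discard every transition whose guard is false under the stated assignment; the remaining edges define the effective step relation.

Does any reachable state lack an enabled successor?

R = {0,2,3}
  0: a→3  [1 out]
  2: ∅  [STUCK]
  3: c→2  [1 out]
witness 2: a·c

Answer: DEADLOCK at state 2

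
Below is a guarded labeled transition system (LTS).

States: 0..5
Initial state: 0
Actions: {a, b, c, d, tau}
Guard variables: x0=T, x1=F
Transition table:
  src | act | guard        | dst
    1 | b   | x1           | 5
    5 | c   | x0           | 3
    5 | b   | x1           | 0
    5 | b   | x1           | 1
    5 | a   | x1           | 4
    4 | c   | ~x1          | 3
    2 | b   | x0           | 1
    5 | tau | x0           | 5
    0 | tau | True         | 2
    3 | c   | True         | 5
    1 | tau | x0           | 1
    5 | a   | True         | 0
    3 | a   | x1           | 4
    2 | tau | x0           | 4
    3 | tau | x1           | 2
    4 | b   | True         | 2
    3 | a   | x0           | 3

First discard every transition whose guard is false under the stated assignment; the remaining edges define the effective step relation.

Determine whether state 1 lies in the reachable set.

Answer: REACHABLE

Trace:
Guard filter leaves 11 enabled edge(s).
Layer 0: {0}
Layer 1: {2}  cumulative {0,2}
Layer 2: {1,4}  cumulative {0,1,2,4}
Layer 3: {3}  cumulative {0,1,2,3,4}
Layer 4: {5}  cumulative {0,1,2,3,4,5}
Reachable = {0,1,2,3,4,5}
trace reaching 1: tau·b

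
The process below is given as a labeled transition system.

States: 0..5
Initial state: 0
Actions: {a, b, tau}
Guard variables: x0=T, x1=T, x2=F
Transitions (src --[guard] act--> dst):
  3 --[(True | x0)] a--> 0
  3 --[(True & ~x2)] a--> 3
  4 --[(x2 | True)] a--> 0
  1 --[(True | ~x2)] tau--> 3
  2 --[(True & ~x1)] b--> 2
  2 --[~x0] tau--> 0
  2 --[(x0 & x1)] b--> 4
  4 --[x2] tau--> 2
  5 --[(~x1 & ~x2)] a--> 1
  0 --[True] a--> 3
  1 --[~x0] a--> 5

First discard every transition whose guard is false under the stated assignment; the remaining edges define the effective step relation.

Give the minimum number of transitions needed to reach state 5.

Answer: UNREACHABLE

Trace:
Breadth-first toward 5:
  L0 = {0}
  L1 = {3}
5 never appears.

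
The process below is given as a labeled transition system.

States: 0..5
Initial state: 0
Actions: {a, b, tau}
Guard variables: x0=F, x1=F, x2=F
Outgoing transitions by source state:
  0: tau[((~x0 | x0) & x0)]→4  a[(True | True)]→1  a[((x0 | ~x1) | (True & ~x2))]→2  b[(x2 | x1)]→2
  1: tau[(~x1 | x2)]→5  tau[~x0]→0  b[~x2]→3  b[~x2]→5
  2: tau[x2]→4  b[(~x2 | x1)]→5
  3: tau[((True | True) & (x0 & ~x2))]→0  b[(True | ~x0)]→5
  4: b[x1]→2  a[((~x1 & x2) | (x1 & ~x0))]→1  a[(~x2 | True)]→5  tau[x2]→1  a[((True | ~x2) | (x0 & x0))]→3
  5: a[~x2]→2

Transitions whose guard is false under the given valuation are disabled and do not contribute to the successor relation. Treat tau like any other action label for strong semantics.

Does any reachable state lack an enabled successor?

Reachable = {0,1,2,3,5}
  0: a→1  a→2  [deg 2]
  1: b→3  b→5  tau→0  tau→5  [deg 4]
  2: b→5  [deg 1]
  3: b→5  [deg 1]
  5: a→2  [deg 1]

Answer: DEADLOCK-FREE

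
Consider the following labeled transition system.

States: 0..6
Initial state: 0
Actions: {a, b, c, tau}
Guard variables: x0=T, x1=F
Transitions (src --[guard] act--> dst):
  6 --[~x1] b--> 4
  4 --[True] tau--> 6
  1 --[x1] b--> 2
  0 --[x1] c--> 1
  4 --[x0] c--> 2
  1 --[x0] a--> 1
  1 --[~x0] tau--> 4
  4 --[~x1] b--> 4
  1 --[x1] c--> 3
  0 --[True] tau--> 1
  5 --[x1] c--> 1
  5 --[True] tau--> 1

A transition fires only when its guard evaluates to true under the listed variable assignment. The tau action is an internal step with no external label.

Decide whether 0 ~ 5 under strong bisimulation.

Answer: BISIMILAR

Analysis:
Compute ~ classes (split until stable):
  P[0] = {{0,1,2,3,4,5,6}}
  P[1] = {{0,5},{1},{2,3},{4},{6}}
5 equivalence class(es) (converged in 2)
0∈{0,5}, 5∈{0,5}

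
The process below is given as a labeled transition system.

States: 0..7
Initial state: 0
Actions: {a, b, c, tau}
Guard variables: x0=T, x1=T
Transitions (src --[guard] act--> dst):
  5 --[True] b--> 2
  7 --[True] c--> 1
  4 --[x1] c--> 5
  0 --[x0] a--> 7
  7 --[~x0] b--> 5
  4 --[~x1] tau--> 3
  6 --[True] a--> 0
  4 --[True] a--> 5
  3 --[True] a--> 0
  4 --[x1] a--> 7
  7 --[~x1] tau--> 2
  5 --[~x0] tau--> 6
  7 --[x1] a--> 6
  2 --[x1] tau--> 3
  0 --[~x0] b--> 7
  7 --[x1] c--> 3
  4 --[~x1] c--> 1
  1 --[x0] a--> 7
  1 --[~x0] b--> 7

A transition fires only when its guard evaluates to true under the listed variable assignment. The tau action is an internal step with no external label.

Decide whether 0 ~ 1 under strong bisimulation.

Bisimulation quotient by refinement:
  π0 = {{0,1,2,3,4,5,6,7}}
  π1 = {{0,1,3,6},{2},{4,7},{5}}
  π2 = {{0,1},{2},{3,6},{4},{5},{7}}
stable after 3 split(s): 6 block(s)
[0]={0,1}  [1]={0,1}

Answer: BISIMILAR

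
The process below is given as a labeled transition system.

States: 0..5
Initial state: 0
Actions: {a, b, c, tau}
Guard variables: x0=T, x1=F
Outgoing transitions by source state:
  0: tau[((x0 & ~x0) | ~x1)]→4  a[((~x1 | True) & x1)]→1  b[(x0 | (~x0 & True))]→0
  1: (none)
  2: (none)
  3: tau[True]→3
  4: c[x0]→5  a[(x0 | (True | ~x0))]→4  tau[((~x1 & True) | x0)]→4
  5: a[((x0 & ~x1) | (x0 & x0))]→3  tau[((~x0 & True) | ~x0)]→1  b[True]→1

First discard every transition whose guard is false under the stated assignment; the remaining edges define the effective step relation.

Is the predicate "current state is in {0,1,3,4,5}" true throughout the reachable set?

Answer: INVARIANT HOLDS

Analysis:
Allowed set {0,1,3,4,5}
Reachable = {0,1,3,4,5}
  0: ✓
  1: ✓
  3: ✓
  4: ✓
  5: ✓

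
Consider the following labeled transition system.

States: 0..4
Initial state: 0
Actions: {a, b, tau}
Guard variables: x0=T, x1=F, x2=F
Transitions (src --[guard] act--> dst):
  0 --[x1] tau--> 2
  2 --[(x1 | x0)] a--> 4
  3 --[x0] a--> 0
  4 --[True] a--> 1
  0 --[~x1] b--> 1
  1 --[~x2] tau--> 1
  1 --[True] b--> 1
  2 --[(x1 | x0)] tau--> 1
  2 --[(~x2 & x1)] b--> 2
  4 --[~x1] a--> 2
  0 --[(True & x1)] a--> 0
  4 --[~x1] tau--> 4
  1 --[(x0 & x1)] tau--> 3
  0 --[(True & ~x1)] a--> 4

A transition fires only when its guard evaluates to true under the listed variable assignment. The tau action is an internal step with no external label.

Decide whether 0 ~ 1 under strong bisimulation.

Refine partition for ~:
  round 0: {{0,1,2,3,4}}
  round 1: {{0},{1},{2,4},{3}}
  round 2: {{0},{1},{2},{3},{4}}
5 equivalence class(es) (converged in 3)
0∈{0}, 1∈{1}

Answer: NOT BISIMILAR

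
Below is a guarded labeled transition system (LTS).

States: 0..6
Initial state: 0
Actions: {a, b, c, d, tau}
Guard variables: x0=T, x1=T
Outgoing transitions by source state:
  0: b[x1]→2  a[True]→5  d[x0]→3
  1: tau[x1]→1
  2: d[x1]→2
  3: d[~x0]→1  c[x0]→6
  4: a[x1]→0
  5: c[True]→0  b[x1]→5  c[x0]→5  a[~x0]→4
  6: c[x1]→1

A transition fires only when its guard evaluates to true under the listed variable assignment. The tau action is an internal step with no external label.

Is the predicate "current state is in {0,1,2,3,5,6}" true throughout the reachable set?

Answer: INVARIANT HOLDS

Working:
Allowed set {0,1,2,3,5,6}
R = {0,1,2,3,5,6}
  0: ✓
  1: ✓
  2: ✓
  3: ✓
  5: ✓
  6: ✓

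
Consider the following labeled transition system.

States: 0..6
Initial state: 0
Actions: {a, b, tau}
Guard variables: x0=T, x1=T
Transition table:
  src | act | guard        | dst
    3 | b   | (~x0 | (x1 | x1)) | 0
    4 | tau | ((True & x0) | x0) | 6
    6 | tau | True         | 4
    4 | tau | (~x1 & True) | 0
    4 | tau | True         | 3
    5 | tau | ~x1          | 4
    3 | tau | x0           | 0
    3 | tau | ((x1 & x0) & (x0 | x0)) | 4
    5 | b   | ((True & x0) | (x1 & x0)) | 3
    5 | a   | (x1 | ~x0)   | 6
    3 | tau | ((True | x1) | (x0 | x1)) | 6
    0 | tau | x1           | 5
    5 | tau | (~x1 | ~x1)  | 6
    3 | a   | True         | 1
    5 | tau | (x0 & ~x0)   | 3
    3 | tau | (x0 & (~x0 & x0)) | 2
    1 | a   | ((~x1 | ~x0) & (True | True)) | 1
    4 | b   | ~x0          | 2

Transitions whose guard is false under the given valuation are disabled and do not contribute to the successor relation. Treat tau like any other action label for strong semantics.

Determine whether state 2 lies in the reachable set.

Answer: UNREACHABLE

Analysis:
11 transition(s) survive guard evaluation.
L0 = {0}
L1 = {5}  now seen {0,5}
L2 = {3,6}  now seen {0,3,5,6}
L3 = {1,4}  now seen {0,1,3,4,5,6}
R = {0,1,3,4,5,6}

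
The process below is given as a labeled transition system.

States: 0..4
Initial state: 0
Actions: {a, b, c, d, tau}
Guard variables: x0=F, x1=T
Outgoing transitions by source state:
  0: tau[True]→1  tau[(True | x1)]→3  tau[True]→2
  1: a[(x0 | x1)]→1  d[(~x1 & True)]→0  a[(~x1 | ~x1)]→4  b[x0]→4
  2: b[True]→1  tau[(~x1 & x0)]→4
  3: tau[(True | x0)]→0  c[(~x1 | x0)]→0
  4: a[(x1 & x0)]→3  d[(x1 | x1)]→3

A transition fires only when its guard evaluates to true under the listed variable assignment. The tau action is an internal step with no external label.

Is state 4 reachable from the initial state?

Answer: UNREACHABLE

Analysis:
7 transition(s) survive guard evaluation.
depth 0: {0}
depth 1: {1,2,3}  now seen {0,1,2,3}
R = {0,1,2,3}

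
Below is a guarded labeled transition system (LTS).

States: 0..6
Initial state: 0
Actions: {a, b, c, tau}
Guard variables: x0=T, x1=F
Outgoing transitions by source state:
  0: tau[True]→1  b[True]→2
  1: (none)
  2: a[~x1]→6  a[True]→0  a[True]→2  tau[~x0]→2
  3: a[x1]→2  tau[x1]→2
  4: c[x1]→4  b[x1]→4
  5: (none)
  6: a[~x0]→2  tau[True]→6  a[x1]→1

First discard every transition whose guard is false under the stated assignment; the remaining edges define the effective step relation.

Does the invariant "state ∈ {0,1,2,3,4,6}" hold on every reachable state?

Allowed set {0,1,2,3,4,6}
R = {0,1,2,6}
  0: ok
  1: ok
  2: ok
  6: ok

Answer: INVARIANT HOLDS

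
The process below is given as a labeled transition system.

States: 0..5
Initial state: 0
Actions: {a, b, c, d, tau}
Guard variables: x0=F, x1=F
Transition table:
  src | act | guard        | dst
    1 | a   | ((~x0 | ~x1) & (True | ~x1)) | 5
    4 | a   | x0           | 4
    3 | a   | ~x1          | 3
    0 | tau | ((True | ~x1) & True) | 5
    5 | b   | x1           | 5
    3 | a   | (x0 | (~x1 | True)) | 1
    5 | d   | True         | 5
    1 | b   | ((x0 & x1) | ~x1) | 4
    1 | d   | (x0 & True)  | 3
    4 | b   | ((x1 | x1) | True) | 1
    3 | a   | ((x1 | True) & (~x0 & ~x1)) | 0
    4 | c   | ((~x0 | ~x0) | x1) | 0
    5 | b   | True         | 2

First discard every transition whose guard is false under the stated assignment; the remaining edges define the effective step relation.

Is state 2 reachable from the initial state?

Guard filter leaves 10 enabled edge(s).
depth 0: {0}
depth 1: {5}  total {0,5}
depth 2: {2}  total {0,2,5}
Reachable = {0,2,5}
witness 2: tau·b

Answer: REACHABLE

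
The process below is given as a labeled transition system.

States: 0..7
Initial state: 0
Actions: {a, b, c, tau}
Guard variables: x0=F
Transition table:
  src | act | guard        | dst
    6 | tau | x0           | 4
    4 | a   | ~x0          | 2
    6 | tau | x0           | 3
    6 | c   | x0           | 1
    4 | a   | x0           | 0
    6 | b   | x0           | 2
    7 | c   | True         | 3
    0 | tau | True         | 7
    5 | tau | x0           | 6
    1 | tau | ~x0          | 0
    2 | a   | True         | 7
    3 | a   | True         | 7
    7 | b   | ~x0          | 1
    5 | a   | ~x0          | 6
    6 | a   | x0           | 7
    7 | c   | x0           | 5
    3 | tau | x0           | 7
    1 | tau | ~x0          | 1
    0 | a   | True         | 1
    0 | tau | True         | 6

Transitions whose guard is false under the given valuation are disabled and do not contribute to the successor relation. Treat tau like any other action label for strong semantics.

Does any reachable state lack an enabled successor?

Reachable = {0,1,3,6,7}
  0: a→1  tau→6  tau→7  [3 exit(s)]
  1: tau→0  tau→1  [2 exit(s)]
  3: a→7  [1 exit(s)]
  6: ∅  [STUCK]
  7: b→1  c→3  [2 exit(s)]
trace reaching 6: tau

Answer: DEADLOCK at state 6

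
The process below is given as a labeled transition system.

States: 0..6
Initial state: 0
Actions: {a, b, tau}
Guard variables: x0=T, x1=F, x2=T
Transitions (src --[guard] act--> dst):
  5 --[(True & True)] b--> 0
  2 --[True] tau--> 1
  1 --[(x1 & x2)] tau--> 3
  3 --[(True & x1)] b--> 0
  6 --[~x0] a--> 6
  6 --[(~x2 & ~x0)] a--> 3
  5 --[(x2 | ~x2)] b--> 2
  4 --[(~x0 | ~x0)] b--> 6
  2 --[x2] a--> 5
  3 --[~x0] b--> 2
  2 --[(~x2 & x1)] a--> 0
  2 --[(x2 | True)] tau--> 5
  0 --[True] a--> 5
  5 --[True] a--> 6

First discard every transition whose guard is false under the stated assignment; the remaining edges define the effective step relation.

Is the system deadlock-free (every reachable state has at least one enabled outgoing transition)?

R = {0,1,2,5,6}
  0: a→5  [1 out]
  1: ∅  [no exit]
  2: a→5  tau→1  tau→5  [3 out]
  5: a→6  b→0  b→2  [3 out]
  6: ∅  [no exit]
trace reaching 1: a·b·tau

Answer: DEADLOCK at state 1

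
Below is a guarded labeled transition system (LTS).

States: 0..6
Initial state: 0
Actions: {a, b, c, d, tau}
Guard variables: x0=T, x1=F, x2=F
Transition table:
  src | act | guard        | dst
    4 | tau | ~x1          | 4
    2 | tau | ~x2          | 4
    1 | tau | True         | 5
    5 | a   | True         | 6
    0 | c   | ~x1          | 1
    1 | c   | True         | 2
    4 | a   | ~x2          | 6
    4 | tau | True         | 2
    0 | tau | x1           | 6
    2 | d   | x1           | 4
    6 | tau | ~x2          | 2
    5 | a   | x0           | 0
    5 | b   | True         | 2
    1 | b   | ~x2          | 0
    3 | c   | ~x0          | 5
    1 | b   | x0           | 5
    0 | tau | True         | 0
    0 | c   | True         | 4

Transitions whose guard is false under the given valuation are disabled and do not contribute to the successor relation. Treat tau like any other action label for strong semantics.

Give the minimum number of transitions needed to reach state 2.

Answer: 2

Analysis:
Breadth-first toward 2:
  L0 = {0}
  L1 = {1,4}
  L2 = {2,5,6}
depth(2)=2, e.g. c·c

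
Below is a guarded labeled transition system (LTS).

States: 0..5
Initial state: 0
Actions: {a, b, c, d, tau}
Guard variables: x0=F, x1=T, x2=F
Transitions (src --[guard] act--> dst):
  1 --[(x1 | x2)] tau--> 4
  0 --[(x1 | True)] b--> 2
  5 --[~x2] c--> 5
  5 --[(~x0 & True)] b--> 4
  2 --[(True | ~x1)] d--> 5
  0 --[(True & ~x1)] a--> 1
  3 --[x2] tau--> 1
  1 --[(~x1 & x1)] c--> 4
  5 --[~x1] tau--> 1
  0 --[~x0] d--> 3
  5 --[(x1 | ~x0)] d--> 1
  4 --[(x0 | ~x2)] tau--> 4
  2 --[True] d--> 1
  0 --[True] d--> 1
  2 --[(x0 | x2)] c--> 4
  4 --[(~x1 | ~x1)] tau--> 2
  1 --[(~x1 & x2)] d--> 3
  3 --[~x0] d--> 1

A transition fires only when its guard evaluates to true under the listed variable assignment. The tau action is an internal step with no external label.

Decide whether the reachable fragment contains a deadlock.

Answer: DEADLOCK-FREE

Working:
Reach set: {0,1,2,3,4,5}
  0: b→2  d→1  d→3  [3 exit(s)]
  1: tau→4  [1 exit(s)]
  2: d→1  d→5  [2 exit(s)]
  3: d→1  [1 exit(s)]
  4: tau→4  [1 exit(s)]
  5: b→4  c→5  d→1  [3 exit(s)]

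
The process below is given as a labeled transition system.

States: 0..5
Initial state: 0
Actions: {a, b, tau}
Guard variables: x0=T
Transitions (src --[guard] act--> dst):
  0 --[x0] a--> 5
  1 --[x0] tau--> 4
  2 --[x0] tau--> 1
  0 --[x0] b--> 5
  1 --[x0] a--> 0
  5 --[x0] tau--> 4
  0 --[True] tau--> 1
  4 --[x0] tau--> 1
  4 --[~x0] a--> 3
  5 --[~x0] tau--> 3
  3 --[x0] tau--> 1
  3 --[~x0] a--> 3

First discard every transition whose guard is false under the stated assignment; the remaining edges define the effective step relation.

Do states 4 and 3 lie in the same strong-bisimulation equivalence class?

Refine partition for ~:
  π0 = {{0,1,2,3,4,5}}
  π1 = {{0},{1},{2,3,4,5}}
  π2 = {{0},{1},{2,3,4},{5}}
4 equivalence class(es) (converged in 3)
4∈{2,3,4}, 3∈{2,3,4}

Answer: BISIMILAR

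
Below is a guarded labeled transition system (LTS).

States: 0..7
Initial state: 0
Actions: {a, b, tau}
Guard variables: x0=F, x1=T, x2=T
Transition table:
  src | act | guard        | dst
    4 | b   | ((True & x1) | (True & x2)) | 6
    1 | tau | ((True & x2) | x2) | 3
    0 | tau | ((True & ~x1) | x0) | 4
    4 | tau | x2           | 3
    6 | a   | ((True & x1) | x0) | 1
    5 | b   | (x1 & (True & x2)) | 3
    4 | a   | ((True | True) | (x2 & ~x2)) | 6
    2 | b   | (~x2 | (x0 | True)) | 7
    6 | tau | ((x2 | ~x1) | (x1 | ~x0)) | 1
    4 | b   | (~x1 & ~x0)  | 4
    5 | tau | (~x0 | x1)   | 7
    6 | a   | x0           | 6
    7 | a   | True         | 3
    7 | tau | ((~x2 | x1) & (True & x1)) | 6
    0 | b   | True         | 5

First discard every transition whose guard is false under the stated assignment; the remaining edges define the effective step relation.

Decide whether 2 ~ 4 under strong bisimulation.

Bisimulation quotient by refinement:
  π0 = {{0,1,2,3,4,5,6,7}}
  π1 = {{0,2},{1},{3},{4},{5},{6,7}}
  π2 = {{0},{1},{2},{3},{4},{5},{6},{7}}
8 equivalence class(es) (converged in 3)
2∈{2}, 4∈{4}

Answer: NOT BISIMILAR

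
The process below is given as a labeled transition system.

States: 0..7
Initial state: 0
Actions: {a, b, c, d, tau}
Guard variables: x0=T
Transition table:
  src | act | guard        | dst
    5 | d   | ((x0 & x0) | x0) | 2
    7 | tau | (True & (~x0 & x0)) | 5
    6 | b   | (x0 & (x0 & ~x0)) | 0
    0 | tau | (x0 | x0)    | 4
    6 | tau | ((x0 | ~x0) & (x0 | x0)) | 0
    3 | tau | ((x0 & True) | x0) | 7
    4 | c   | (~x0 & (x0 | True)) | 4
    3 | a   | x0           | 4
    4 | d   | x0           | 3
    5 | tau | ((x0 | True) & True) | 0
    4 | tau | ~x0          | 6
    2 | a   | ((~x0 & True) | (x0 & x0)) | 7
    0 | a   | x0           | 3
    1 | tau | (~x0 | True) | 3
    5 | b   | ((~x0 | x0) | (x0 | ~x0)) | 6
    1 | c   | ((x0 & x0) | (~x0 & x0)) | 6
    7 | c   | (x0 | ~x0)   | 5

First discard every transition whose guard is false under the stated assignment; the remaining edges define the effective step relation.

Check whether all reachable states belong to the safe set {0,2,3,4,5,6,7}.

Answer: INVARIANT HOLDS

Working:
Allowed set {0,2,3,4,5,6,7}
Reach set: {0,2,3,4,5,6,7}
  0: ✓
  2: ✓
  3: ✓
  4: ✓
  5: ✓
  6: ✓
  7: ✓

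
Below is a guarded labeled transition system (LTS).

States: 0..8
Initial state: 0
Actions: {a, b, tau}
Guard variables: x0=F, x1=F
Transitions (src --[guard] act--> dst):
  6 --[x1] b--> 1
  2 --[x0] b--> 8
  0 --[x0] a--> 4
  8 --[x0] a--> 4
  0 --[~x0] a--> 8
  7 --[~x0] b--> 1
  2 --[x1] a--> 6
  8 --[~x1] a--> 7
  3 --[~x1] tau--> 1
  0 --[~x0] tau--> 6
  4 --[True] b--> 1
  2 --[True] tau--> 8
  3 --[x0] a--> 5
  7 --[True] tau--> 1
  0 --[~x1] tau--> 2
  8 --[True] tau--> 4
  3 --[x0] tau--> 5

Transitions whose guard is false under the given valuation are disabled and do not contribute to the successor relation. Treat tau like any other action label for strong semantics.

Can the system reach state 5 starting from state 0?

Answer: UNREACHABLE

Working:
After dropping false guards: 10 live edges.
L0 = {0}
L1 = {2,6,8}  cumulative {0,2,6,8}
L2 = {4,7}  cumulative {0,2,4,6,7,8}
L3 = {1}  cumulative {0,1,2,4,6,7,8}
Reach set: {0,1,2,4,6,7,8}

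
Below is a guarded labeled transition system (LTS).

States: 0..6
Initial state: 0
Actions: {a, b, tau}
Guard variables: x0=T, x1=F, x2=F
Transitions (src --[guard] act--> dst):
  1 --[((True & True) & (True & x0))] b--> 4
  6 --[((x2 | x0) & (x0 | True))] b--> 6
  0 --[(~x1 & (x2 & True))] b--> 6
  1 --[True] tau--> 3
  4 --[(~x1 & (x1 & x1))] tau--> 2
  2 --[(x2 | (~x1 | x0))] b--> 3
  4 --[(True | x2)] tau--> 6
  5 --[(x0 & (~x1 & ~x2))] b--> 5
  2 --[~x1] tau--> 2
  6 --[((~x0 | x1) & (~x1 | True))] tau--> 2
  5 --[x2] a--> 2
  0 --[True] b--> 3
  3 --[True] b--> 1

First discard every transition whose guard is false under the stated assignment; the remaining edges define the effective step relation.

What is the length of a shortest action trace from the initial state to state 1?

Layered search for 1:
  Layer 0: {0}
  Layer 1: {3}
  Layer 2: {1}
1 enters at depth 2; path b·b

Answer: 2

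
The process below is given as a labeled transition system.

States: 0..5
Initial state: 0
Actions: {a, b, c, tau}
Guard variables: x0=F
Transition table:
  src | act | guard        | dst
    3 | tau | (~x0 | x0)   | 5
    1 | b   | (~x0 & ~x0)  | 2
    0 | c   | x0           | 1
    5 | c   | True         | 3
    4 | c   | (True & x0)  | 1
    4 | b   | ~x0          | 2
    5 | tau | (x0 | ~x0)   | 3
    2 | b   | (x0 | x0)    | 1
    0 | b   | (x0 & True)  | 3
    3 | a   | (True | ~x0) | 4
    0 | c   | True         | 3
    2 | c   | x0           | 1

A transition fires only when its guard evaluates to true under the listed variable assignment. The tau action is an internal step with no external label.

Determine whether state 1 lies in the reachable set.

7 transition(s) survive guard evaluation.
depth 0: {0}
depth 1: {3}  total {0,3}
depth 2: {4,5}  total {0,3,4,5}
depth 3: {2}  total {0,2,3,4,5}
R = {0,2,3,4,5}

Answer: UNREACHABLE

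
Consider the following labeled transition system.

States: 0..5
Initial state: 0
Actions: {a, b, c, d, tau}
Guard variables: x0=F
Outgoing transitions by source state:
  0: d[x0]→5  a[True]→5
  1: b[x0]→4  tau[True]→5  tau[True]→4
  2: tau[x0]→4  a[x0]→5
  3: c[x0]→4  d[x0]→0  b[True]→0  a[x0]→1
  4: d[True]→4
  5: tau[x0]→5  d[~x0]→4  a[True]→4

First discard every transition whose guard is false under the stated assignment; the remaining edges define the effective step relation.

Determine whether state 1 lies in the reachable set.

Answer: UNREACHABLE

Working:
After dropping false guards: 7 live edges.
L0 = {0}
L1 = {5}  total {0,5}
L2 = {4}  total {0,4,5}
R = {0,4,5}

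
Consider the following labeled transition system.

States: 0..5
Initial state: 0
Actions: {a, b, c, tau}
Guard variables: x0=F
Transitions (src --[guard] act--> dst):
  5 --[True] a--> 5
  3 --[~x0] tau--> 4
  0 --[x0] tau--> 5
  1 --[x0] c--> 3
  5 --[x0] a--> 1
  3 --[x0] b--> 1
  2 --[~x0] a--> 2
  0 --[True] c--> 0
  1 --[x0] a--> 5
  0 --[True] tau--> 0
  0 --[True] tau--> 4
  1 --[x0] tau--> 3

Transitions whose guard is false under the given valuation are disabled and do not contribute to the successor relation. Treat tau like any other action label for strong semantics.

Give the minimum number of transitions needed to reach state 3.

Breadth-first toward 3:
  depth 0: {0}
  depth 1: {4}
3 never appears.

Answer: UNREACHABLE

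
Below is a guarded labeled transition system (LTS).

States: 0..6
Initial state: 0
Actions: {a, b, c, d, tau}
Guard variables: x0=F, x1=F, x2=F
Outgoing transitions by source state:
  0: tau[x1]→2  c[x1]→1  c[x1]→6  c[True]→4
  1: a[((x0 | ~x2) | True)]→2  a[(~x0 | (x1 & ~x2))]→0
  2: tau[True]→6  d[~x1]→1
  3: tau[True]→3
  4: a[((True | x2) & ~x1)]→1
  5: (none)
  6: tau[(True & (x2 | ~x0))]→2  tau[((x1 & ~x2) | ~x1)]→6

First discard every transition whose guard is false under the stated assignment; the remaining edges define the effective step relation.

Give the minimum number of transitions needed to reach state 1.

Answer: 2

Working:
Layered search for 1:
  depth 0: {0}
  depth 1: {4}
  depth 2: {1}
depth(1)=2, e.g. c·a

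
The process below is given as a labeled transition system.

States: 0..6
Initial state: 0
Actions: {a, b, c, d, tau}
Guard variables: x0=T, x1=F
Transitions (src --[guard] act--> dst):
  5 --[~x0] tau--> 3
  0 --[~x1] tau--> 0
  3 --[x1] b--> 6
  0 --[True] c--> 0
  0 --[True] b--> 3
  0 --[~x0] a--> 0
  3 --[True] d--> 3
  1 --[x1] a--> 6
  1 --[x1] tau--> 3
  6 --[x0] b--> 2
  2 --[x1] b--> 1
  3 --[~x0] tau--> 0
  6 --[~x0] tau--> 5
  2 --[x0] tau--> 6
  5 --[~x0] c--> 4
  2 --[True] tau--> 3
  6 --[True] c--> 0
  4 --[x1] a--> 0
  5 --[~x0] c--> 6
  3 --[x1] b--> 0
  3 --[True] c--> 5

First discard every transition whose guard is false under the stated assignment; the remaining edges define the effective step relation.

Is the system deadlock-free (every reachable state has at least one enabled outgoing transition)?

Reach set: {0,3,5}
  0: b→3  c→0  tau→0  [deg 3]
  3: c→5  d→3  [deg 2]
  5: ∅  [STUCK]
Path to 5: b·c

Answer: DEADLOCK at state 5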